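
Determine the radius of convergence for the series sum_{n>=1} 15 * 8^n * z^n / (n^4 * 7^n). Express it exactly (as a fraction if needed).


Step 1: General term a_n = 15 * 8^n / (n^4 * 7^n)
Step 2: By the root test, |a_n|^(1/n) = 15^(1/n) * 8 / (n^(4/n) * 7) -> 8/7 as n -> infinity (since 15^(1/n) -> 1 and n^(4/n) -> 1)
Step 3: R = 1/lim|a_n|^(1/n) = 7/8

7/8


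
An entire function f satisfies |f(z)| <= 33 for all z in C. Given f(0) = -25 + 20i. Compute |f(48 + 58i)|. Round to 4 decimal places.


Step 1: By Liouville's theorem, a bounded entire function is constant.
Step 2: f(z) = f(0) = -25 + 20i for all z.
Step 3: |f(w)| = |-25 + 20i| = sqrt(625 + 400)
Step 4: = 32.0156

32.0156


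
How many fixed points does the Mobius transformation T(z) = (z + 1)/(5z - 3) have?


Step 1: Fixed points satisfy T(z) = z
Step 2: 5z^2 - 4z - 1 = 0
Step 3: Discriminant = (-4)^2 - 4*5*(-1) = 36
Step 4: Number of fixed points = 2

2


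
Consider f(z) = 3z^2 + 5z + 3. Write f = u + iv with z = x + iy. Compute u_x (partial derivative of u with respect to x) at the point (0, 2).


Step 1: f(z) = 3(x+iy)^2 + 5(x+iy) + 3
Step 2: u = 3(x^2 - y^2) + 5x + 3
Step 3: u_x = 6x + 5
Step 4: At (0, 2): u_x = 0 + 5 = 5

5


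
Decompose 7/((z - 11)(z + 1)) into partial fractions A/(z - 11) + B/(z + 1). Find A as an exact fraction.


Step 1: Multiply both sides by (z - 11) and set z = 11
Step 2: A = 7 / (11 + 1)
Step 3: A = 7 / 12
Step 4: A = 7/12

7/12


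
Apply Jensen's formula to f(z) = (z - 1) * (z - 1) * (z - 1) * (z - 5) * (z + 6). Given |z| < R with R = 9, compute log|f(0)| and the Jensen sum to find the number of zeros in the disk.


Jensen's formula: (1/2pi)*integral log|f(Re^it)|dt = log|f(0)| + sum_{|a_k|<R} log(R/|a_k|)
Step 1: f(0) = (-1) * (-1) * (-1) * (-5) * 6 = 30
Step 2: log|f(0)| = log|1| + log|1| + log|1| + log|5| + log|-6| = 3.4012
Step 3: Zeros inside |z| < 9: 1, 1, 1, 5, -6
Step 4: Jensen sum = log(9/1) + log(9/1) + log(9/1) + log(9/5) + log(9/6) = 7.5849
Step 5: n(R) = number of terms in the Jensen sum = count of zeros inside |z| < 9 = 5

5


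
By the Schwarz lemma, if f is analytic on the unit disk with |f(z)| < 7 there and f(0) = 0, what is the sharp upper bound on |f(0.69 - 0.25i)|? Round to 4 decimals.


Step 1: g = f/7 maps D -> D with g(0) = 0, so by the Schwarz lemma |g(z)| <= |z|, i.e. |f(z)| <= 7|z|; this is sharp (f(z) = 7z).
Step 2: |z0|^2 = 0.69^2 + (-0.25)^2 = 0.5386
Step 3: |z0| = sqrt(0.5386) = 0.733894
Step 4: Best bound = 7 * |z0| = 7 * 0.733894 = 5.1373

5.1373


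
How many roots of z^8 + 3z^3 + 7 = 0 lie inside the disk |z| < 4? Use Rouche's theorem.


Step 1: On |z| = 4 the three terms have sizes |z^8| = 4^8 = 65536, |3z^3| = 3*4^3 = 192, |7| = 7
Step 2: The dominant term is g(z) = z^8; let h(z) = 3z^3 + 7 so f = g + h
Step 3: On |z| = 4: |g| = 65536 and |h| <= 192 + 7 = 199
Step 4: Since 65536 > 199, |h| < |g| on |z| = 4, so by Rouche f has the same number of zeros as g inside |z| < 4
Step 5: g(z) = z^8 has 8 zeros (all at the origin) inside |z| < 4. Answer = 8

8


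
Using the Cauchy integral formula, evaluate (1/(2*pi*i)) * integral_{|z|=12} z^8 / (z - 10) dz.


Step 1: f(z) = z^8, a = 10 is inside |z| = 12
Step 2: By Cauchy integral formula: (1/(2pi*i)) * integral = f(a)
Step 3: f(10) = 10^8 = 100000000

100000000


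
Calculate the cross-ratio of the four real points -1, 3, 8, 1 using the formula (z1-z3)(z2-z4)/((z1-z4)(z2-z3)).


Step 1: (z1-z3)(z2-z4) = (-9) * 2 = -18
Step 2: (z1-z4)(z2-z3) = (-2) * (-5) = 10
Step 3: Cross-ratio = -18/10 = -9/5

-9/5


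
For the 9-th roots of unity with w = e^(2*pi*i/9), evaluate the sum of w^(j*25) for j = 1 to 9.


Step 1: The sum sum_{j=1}^{n} w^(k*j) equals n if n | k, else 0.
Step 2: Here n = 9, k = 25
Step 3: Does n divide k? 9 | 25 -> False
Step 4: Sum = 0

0


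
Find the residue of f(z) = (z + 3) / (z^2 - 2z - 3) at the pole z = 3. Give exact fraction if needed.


Step 1: Q(z) = z^2 - 2z - 3 = (z - 3)(z + 1)
Step 2: Q'(z) = 2z - 2
Step 3: Q'(3) = 4, P(3) = 6
Step 4: Res = P(3)/Q'(3) = 6/4 = 3/2

3/2


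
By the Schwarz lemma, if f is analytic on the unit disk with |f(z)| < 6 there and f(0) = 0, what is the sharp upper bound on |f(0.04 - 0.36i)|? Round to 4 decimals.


Step 1: g = f/6 maps D -> D with g(0) = 0, so by the Schwarz lemma |g(z)| <= |z|, i.e. |f(z)| <= 6|z|; this is sharp (f(z) = 6z).
Step 2: |z0|^2 = 0.04^2 + (-0.36)^2 = 0.1312
Step 3: |z0| = sqrt(0.1312) = 0.362215
Step 4: Best bound = 6 * |z0| = 6 * 0.362215 = 2.1733

2.1733


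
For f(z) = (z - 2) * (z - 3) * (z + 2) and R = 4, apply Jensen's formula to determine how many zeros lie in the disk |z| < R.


Jensen's formula: (1/2pi)*integral log|f(Re^it)|dt = log|f(0)| + sum_{|a_k|<R} log(R/|a_k|)
Step 1: f(0) = (-2) * (-3) * 2 = 12
Step 2: log|f(0)| = log|2| + log|3| + log|-2| = 2.4849
Step 3: Zeros inside |z| < 4: 2, 3, -2
Step 4: Jensen sum = log(4/2) + log(4/3) + log(4/2) = 1.674
Step 5: n(R) = number of terms in the Jensen sum = count of zeros inside |z| < 4 = 3

3


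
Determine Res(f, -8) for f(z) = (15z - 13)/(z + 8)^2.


Step 1: Pole of order 2 at z = -8
Step 2: Res = lim d/dz [(z + 8)^2 * f(z)] as z -> -8
Step 3: (z + 8)^2 * f(z) = 15z - 13
Step 4: d/dz[15z - 13] = 15

15


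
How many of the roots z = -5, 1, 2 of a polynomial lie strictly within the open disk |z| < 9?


Step 1: Check each root:
  z = -5: |-5| = 5 < 9
  z = 1: |1| = 1 < 9
  z = 2: |2| = 2 < 9
Step 2: Count = 3

3


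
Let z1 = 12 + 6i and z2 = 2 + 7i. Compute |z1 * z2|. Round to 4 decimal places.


Step 1: |z1| = sqrt(12^2 + 6^2) = sqrt(180)
Step 2: |z2| = sqrt(2^2 + 7^2) = sqrt(53)
Step 3: |z1*z2| = |z1|*|z2| = sqrt(180) * sqrt(53) = sqrt(180 * 53) = sqrt(9540)
Step 4: = 97.6729

97.6729


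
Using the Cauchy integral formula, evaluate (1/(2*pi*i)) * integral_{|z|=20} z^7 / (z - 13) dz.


Step 1: f(z) = z^7, a = 13 is inside |z| = 20
Step 2: By Cauchy integral formula: (1/(2pi*i)) * integral = f(a)
Step 3: f(13) = 13^7 = 62748517

62748517


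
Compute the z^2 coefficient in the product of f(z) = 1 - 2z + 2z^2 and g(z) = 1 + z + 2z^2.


Step 1: z^2 term in f*g comes from: (1)*(2z^2) + (-2z)*(z) + (2z^2)*(1)
Step 2: = 2 - 2 + 2
Step 3: = 2

2


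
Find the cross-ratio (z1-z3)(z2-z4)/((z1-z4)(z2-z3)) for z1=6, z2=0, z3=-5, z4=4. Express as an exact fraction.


Step 1: (z1-z3)(z2-z4) = 11 * (-4) = -44
Step 2: (z1-z4)(z2-z3) = 2 * 5 = 10
Step 3: Cross-ratio = -44/10 = -22/5

-22/5


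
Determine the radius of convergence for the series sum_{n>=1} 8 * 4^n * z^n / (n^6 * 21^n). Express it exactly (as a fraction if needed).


Step 1: General term a_n = 8 * 4^n / (n^6 * 21^n)
Step 2: By the root test, |a_n|^(1/n) = 8^(1/n) * 4 / (n^(6/n) * 21) -> 4/21 as n -> infinity (since 8^(1/n) -> 1 and n^(6/n) -> 1)
Step 3: R = 1/lim|a_n|^(1/n) = 21/4

21/4


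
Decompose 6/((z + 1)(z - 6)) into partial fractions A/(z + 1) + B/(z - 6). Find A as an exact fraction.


Step 1: Multiply both sides by (z + 1) and set z = -1
Step 2: A = 6 / (-1 - 6)
Step 3: A = 6 / (-7)
Step 4: A = -6/7

-6/7


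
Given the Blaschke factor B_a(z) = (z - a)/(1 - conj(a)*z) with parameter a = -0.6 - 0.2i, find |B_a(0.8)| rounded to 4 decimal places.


Step 1: Numerator z0 - a = 0.8 - (-0.6 - 0.2i) = 1.4 + 0.2i
Step 2: Denominator 1 - conj(a)*z0 = 1 - (-0.6 + 0.2i)*0.8 = 1.48 - 0.16i
Step 3: |z0 - a|^2 = 1.4^2 + 0.2^2 = 2; |1 - conj(a)*z0|^2 = 1.48^2 + (-0.16)^2 = 2.216
Step 4: |B_a(0.8)| = sqrt(2 / 2.216) = sqrt(0.902527)
Step 5: = 0.95

0.95


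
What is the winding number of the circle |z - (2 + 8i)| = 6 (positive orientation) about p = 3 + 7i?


Step 1: Center c = (2, 8), radius = 6
Step 2: |p - c|^2 = 1^2 + (-1)^2 = 2
Step 3: r^2 = 36
Step 4: |p-c| < r so winding number = 1

1


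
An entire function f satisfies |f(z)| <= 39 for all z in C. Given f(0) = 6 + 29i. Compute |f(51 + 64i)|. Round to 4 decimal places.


Step 1: By Liouville's theorem, a bounded entire function is constant.
Step 2: f(z) = f(0) = 6 + 29i for all z.
Step 3: |f(w)| = |6 + 29i| = sqrt(36 + 841)
Step 4: = 29.6142

29.6142


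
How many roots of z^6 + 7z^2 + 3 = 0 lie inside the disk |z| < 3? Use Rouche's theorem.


Step 1: On |z| = 3 the three terms have sizes |z^6| = 3^6 = 729, |7z^2| = 7*3^2 = 63, |3| = 3
Step 2: The dominant term is g(z) = z^6; let h(z) = 7z^2 + 3 so f = g + h
Step 3: On |z| = 3: |g| = 729 and |h| <= 63 + 3 = 66
Step 4: Since 729 > 66, |h| < |g| on |z| = 3, so by Rouche f has the same number of zeros as g inside |z| < 3
Step 5: g(z) = z^6 has 6 zeros (all at the origin) inside |z| < 3. Answer = 6

6


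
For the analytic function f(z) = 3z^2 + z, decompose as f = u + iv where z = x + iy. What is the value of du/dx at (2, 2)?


Step 1: f(z) = 3(x+iy)^2 + (x+iy) + 0
Step 2: u = 3(x^2 - y^2) + x + 0
Step 3: u_x = 6x + 1
Step 4: At (2, 2): u_x = 12 + 1 = 13

13


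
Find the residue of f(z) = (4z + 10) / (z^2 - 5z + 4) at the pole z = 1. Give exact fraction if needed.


Step 1: Q(z) = z^2 - 5z + 4 = (z - 1)(z - 4)
Step 2: Q'(z) = 2z - 5
Step 3: Q'(1) = -3, P(1) = 14
Step 4: Res = P(1)/Q'(1) = 14/(-3) = -14/3

-14/3


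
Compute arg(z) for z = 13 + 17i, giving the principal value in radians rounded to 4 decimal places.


Step 1: z = 13 + 17i
Step 2: arg(z) = atan2(17, 13)
Step 3: arg(z) = 0.9179

0.9179


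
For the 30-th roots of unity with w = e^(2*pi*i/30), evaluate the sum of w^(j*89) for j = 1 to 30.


Step 1: The sum sum_{j=1}^{n} w^(k*j) equals n if n | k, else 0.
Step 2: Here n = 30, k = 89
Step 3: Does n divide k? 30 | 89 -> False
Step 4: Sum = 0

0


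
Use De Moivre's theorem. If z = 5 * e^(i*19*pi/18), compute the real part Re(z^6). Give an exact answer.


Step 1: By De Moivre's theorem, z^6 = 5^6 * e^(i*6*19*pi/18) = 15625 * (cos(19*pi/3) + i*sin(19*pi/3))
Step 2: |z|^6 = 5^6 = 15625
Step 3: Reduce the angle mod 2*pi: 19*pi/3 - 6*pi = pi/3
Step 4: cos(pi/3) = 1/2
Step 5: Re(z^6) = 15625 * 1/2 = 15625/2

15625/2


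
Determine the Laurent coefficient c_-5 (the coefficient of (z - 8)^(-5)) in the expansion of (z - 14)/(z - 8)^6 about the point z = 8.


Step 1: Write the numerator in powers of (z - 8): z - 14 = (z - 8) + (1*8 - 14) = (z - 8) - 6
Step 2: Divide by (z - 8)^6: f(z) = -6(z - 8)^(-6) + (z - 8)^(-5)
Step 3: This finite sum is the Laurent series of f about z = 8.
Step 4: Coefficient of (z - 8)^(-5) = coefficient of (z - 8) in the re-centred numerator = 1

1


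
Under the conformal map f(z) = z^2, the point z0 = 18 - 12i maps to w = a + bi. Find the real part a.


Step 1: z0 = 18 - 12i
Step 2: z0^2 = 18^2 - (-12)^2 - 432i
Step 3: real part = 324 - 144 = 180

180


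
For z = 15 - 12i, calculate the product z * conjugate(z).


Step 1: conj(z) = 15 + 12i
Step 2: z * conj(z) = 15^2 + (-12)^2
Step 3: = 225 + 144 = 369

369


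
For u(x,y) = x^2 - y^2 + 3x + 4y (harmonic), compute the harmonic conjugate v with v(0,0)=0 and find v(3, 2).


Step 1: v_x = -u_y = 2y - 4
Step 2: v_y = u_x = 2x + 3
Step 3: v = 2xy - 4x + 3y + C
Step 4: v(0,0) = 0 => C = 0
Step 5: v(3, 2) = 6

6


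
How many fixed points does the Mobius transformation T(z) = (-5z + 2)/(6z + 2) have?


Step 1: Fixed points satisfy T(z) = z
Step 2: 6z^2 + 7z - 2 = 0
Step 3: Discriminant = 7^2 - 4*6*(-2) = 97
Step 4: Number of fixed points = 2

2


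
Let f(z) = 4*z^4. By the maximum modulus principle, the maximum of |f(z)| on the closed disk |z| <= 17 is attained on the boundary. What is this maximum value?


Step 1: On |z| = 17, |f(z)| = 4 * |z|^4 = 4 * 17^4
Step 2: By maximum modulus principle, maximum is on boundary.
Step 3: Maximum = 4 * 83521 = 334084

334084


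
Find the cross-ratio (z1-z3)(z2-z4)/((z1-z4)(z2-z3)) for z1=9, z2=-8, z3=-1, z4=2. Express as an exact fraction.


Step 1: (z1-z3)(z2-z4) = 10 * (-10) = -100
Step 2: (z1-z4)(z2-z3) = 7 * (-7) = -49
Step 3: Cross-ratio = 100/49 = 100/49

100/49


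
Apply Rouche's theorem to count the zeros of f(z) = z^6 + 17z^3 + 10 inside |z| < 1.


Step 1: On |z| = 1 the three terms have sizes |z^6| = 1^6 = 1, |17z^3| = 17*1^3 = 17, |10| = 10
Step 2: The dominant term is g(z) = 17z^3; let h(z) = z^6 + 10 so f = g + h
Step 3: On |z| = 1: |g| = 17 and |h| <= 1 + 10 = 11
Step 4: Since 17 > 11, |h| < |g| on |z| = 1, so by Rouche f has the same number of zeros as g inside |z| < 1
Step 5: g(z) = 17z^3 has 3 zeros (at the origin, multiplicity 3) inside |z| < 1. Answer = 3

3


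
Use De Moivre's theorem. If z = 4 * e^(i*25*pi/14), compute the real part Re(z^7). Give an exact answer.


Step 1: By De Moivre's theorem, z^7 = 4^7 * e^(i*7*25*pi/14) = 16384 * (cos(25*pi/2) + i*sin(25*pi/2))
Step 2: |z|^7 = 4^7 = 16384
Step 3: Reduce the angle mod 2*pi: 25*pi/2 - 12*pi = pi/2
Step 4: cos(pi/2) = 0
Step 5: Re(z^7) = 16384 * 0 = 0

0


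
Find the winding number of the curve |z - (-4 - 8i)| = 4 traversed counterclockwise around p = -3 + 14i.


Step 1: Center c = (-4, -8), radius = 4
Step 2: |p - c|^2 = 1^2 + 22^2 = 485
Step 3: r^2 = 16
Step 4: |p-c| > r so winding number = 0

0


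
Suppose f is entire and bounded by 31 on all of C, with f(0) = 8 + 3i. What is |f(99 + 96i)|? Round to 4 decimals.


Step 1: By Liouville's theorem, a bounded entire function is constant.
Step 2: f(z) = f(0) = 8 + 3i for all z.
Step 3: |f(w)| = |8 + 3i| = sqrt(64 + 9)
Step 4: = 8.544

8.544


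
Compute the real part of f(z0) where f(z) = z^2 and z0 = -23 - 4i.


Step 1: z0 = -23 - 4i
Step 2: z0^2 = (-23)^2 - (-4)^2 + 184i
Step 3: real part = 529 - 16 = 513

513


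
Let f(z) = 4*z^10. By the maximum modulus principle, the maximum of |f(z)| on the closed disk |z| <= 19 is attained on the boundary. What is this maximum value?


Step 1: On |z| = 19, |f(z)| = 4 * |z|^10 = 4 * 19^10
Step 2: By maximum modulus principle, maximum is on boundary.
Step 3: Maximum = 4 * 6131066257801 = 24524265031204

24524265031204


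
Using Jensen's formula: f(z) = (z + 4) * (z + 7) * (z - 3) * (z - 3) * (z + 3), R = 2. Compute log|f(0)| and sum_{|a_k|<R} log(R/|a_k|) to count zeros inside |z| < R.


Jensen's formula: (1/2pi)*integral log|f(Re^it)|dt = log|f(0)| + sum_{|a_k|<R} log(R/|a_k|)
Step 1: f(0) = 4 * 7 * (-3) * (-3) * 3 = 756
Step 2: log|f(0)| = log|-4| + log|-7| + log|3| + log|3| + log|-3| = 6.628
Step 3: Zeros inside |z| < 2: none
Step 4: Jensen sum = (empty sum) = 0
Step 5: n(R) = number of terms in the Jensen sum = count of zeros inside |z| < 2 = 0

0


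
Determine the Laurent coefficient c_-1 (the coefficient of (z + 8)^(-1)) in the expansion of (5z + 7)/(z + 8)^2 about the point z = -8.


Step 1: Write the numerator in powers of (z + 8): 5z + 7 = 5(z + 8) + (5*(-8) + 7) = 5(z + 8) - 33
Step 2: Divide by (z + 8)^2: f(z) = -33(z + 8)^(-2) + 5(z + 8)^(-1)
Step 3: This finite sum is the Laurent series of f about z = -8.
Step 4: Coefficient of (z + 8)^(-1) = coefficient of (z + 8) in the re-centred numerator = 5

5


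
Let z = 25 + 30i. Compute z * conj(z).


Step 1: conj(z) = 25 - 30i
Step 2: z * conj(z) = 25^2 + 30^2
Step 3: = 625 + 900 = 1525

1525


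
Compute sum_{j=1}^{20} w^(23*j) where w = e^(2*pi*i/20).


Step 1: The sum sum_{j=1}^{n} w^(k*j) equals n if n | k, else 0.
Step 2: Here n = 20, k = 23
Step 3: Does n divide k? 20 | 23 -> False
Step 4: Sum = 0

0


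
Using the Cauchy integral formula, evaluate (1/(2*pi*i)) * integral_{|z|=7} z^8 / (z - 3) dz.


Step 1: f(z) = z^8, a = 3 is inside |z| = 7
Step 2: By Cauchy integral formula: (1/(2pi*i)) * integral = f(a)
Step 3: f(3) = 3^8 = 6561

6561


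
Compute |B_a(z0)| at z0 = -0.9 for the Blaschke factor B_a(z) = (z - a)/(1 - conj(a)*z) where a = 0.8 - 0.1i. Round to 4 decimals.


Step 1: Numerator z0 - a = -0.9 - (0.8 - 0.1i) = -1.7 + 0.1i
Step 2: Denominator 1 - conj(a)*z0 = 1 - (0.8 + 0.1i)*(-0.9) = 1.72 + 0.09i
Step 3: |z0 - a|^2 = (-1.7)^2 + 0.1^2 = 2.9; |1 - conj(a)*z0|^2 = 1.72^2 + 0.09^2 = 2.9665
Step 4: |B_a(-0.9)| = sqrt(2.9 / 2.9665) = sqrt(0.977583)
Step 5: = 0.9887

0.9887


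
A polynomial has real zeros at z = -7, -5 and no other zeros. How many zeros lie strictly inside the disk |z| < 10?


Step 1: Check each root:
  z = -7: |-7| = 7 < 10
  z = -5: |-5| = 5 < 10
Step 2: Count = 2

2


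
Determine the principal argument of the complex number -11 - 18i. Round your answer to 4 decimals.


Step 1: z = -11 - 18i
Step 2: arg(z) = atan2(-18, -11)
Step 3: arg(z) = -2.1193

-2.1193


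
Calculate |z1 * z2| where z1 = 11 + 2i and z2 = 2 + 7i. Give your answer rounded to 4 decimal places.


Step 1: |z1| = sqrt(11^2 + 2^2) = sqrt(125)
Step 2: |z2| = sqrt(2^2 + 7^2) = sqrt(53)
Step 3: |z1*z2| = |z1|*|z2| = sqrt(125) * sqrt(53) = sqrt(125 * 53) = sqrt(6625)
Step 4: = 81.3941

81.3941


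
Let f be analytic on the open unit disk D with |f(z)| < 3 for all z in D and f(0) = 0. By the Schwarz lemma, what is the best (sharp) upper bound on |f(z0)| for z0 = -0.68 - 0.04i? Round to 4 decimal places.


Step 1: g = f/3 maps D -> D with g(0) = 0, so by the Schwarz lemma |g(z)| <= |z|, i.e. |f(z)| <= 3|z|; this is sharp (f(z) = 3z).
Step 2: |z0|^2 = (-0.68)^2 + (-0.04)^2 = 0.464
Step 3: |z0| = sqrt(0.464) = 0.681175
Step 4: Best bound = 3 * |z0| = 3 * 0.681175 = 2.0435

2.0435


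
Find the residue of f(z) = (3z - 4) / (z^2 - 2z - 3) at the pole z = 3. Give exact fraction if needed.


Step 1: Q(z) = z^2 - 2z - 3 = (z - 3)(z + 1)
Step 2: Q'(z) = 2z - 2
Step 3: Q'(3) = 4, P(3) = 5
Step 4: Res = P(3)/Q'(3) = 5/4 = 5/4

5/4


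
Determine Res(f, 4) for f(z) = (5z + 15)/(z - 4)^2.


Step 1: Pole of order 2 at z = 4
Step 2: Res = lim d/dz [(z - 4)^2 * f(z)] as z -> 4
Step 3: (z - 4)^2 * f(z) = 5z + 15
Step 4: d/dz[5z + 15] = 5

5


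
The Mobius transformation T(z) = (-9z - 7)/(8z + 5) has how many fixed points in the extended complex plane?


Step 1: Fixed points satisfy T(z) = z
Step 2: 8z^2 + 14z + 7 = 0
Step 3: Discriminant = 14^2 - 4*8*7 = -28
Step 4: Number of fixed points = 2

2


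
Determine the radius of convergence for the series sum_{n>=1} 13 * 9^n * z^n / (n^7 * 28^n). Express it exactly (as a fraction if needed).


Step 1: General term a_n = 13 * 9^n / (n^7 * 28^n)
Step 2: By the root test, |a_n|^(1/n) = 13^(1/n) * 9 / (n^(7/n) * 28) -> 9/28 as n -> infinity (since 13^(1/n) -> 1 and n^(7/n) -> 1)
Step 3: R = 1/lim|a_n|^(1/n) = 28/9

28/9


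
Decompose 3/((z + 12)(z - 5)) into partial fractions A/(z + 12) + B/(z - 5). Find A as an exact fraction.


Step 1: Multiply both sides by (z + 12) and set z = -12
Step 2: A = 3 / (-12 - 5)
Step 3: A = 3 / (-17)
Step 4: A = -3/17

-3/17


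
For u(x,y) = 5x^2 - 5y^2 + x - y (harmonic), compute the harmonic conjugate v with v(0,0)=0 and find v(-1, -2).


Step 1: v_x = -u_y = 10y + 1
Step 2: v_y = u_x = 10x + 1
Step 3: v = 10xy + x + y + C
Step 4: v(0,0) = 0 => C = 0
Step 5: v(-1, -2) = 17

17


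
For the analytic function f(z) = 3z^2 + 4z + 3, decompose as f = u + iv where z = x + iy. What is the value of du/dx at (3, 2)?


Step 1: f(z) = 3(x+iy)^2 + 4(x+iy) + 3
Step 2: u = 3(x^2 - y^2) + 4x + 3
Step 3: u_x = 6x + 4
Step 4: At (3, 2): u_x = 18 + 4 = 22

22


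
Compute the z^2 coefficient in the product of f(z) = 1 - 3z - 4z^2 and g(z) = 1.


Step 1: z^2 term in f*g comes from: (1)*(0) + (-3z)*(0) + (-4z^2)*(1)
Step 2: = 0 + 0 - 4
Step 3: = -4

-4


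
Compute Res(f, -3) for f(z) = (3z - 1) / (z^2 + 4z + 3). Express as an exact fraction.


Step 1: Q(z) = z^2 + 4z + 3 = (z + 3)(z + 1)
Step 2: Q'(z) = 2z + 4
Step 3: Q'(-3) = -2, P(-3) = -10
Step 4: Res = P(-3)/Q'(-3) = -10/(-2) = 5

5


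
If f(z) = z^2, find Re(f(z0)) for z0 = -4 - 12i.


Step 1: z0 = -4 - 12i
Step 2: z0^2 = (-4)^2 - (-12)^2 + 96i
Step 3: real part = 16 - 144 = -128

-128


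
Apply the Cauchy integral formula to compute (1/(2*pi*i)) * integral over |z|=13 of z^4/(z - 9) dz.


Step 1: f(z) = z^4, a = 9 is inside |z| = 13
Step 2: By Cauchy integral formula: (1/(2pi*i)) * integral = f(a)
Step 3: f(9) = 9^4 = 6561

6561


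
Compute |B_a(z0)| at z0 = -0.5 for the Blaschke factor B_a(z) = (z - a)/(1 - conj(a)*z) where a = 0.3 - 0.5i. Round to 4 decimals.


Step 1: Numerator z0 - a = -0.5 - (0.3 - 0.5i) = -0.8 + 0.5i
Step 2: Denominator 1 - conj(a)*z0 = 1 - (0.3 + 0.5i)*(-0.5) = 1.15 + 0.25i
Step 3: |z0 - a|^2 = (-0.8)^2 + 0.5^2 = 0.89; |1 - conj(a)*z0|^2 = 1.15^2 + 0.25^2 = 1.385
Step 4: |B_a(-0.5)| = sqrt(0.89 / 1.385) = sqrt(0.642599)
Step 5: = 0.8016

0.8016


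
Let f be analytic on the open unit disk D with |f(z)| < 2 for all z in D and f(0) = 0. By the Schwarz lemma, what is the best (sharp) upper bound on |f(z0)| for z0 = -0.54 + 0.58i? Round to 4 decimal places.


Step 1: g = f/2 maps D -> D with g(0) = 0, so by the Schwarz lemma |g(z)| <= |z|, i.e. |f(z)| <= 2|z|; this is sharp (f(z) = 2z).
Step 2: |z0|^2 = (-0.54)^2 + 0.58^2 = 0.628
Step 3: |z0| = sqrt(0.628) = 0.792465
Step 4: Best bound = 2 * |z0| = 2 * 0.792465 = 1.5849

1.5849


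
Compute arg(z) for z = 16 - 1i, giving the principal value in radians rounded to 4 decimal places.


Step 1: z = 16 - 1i
Step 2: arg(z) = atan2(-1, 16)
Step 3: arg(z) = -0.0624

-0.0624


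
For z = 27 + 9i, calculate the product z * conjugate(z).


Step 1: conj(z) = 27 - 9i
Step 2: z * conj(z) = 27^2 + 9^2
Step 3: = 729 + 81 = 810

810


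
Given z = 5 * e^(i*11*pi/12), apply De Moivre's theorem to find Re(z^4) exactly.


Step 1: By De Moivre's theorem, z^4 = 5^4 * e^(i*4*11*pi/12) = 625 * (cos(11*pi/3) + i*sin(11*pi/3))
Step 2: |z|^4 = 5^4 = 625
Step 3: Reduce the angle mod 2*pi: 11*pi/3 - 2*pi = 5*pi/3
Step 4: cos(5*pi/3) = 1/2
Step 5: Re(z^4) = 625 * 1/2 = 625/2

625/2


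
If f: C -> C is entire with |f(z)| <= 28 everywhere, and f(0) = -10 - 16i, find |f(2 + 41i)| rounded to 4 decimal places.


Step 1: By Liouville's theorem, a bounded entire function is constant.
Step 2: f(z) = f(0) = -10 - 16i for all z.
Step 3: |f(w)| = |-10 - 16i| = sqrt(100 + 256)
Step 4: = 18.868

18.868


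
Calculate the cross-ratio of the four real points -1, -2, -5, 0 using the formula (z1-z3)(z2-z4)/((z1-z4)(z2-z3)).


Step 1: (z1-z3)(z2-z4) = 4 * (-2) = -8
Step 2: (z1-z4)(z2-z3) = (-1) * 3 = -3
Step 3: Cross-ratio = 8/3 = 8/3

8/3


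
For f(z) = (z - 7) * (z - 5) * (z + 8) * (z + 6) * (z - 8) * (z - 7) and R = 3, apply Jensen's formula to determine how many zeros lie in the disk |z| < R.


Jensen's formula: (1/2pi)*integral log|f(Re^it)|dt = log|f(0)| + sum_{|a_k|<R} log(R/|a_k|)
Step 1: f(0) = (-7) * (-5) * 8 * 6 * (-8) * (-7) = 94080
Step 2: log|f(0)| = log|7| + log|5| + log|-8| + log|-6| + log|8| + log|7| = 11.4519
Step 3: Zeros inside |z| < 3: none
Step 4: Jensen sum = (empty sum) = 0
Step 5: n(R) = number of terms in the Jensen sum = count of zeros inside |z| < 3 = 0

0


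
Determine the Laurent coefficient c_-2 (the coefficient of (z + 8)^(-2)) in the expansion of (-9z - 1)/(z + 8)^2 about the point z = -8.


Step 1: Write the numerator in powers of (z + 8): -9z - 1 = -9(z + 8) + (-9*(-8) - 1) = -9(z + 8) + 71
Step 2: Divide by (z + 8)^2: f(z) = 71(z + 8)^(-2) - 9(z + 8)^(-1)
Step 3: This finite sum is the Laurent series of f about z = -8.
Step 4: Coefficient of (z + 8)^(-2) = -9*(-8) - 1 = 71

71


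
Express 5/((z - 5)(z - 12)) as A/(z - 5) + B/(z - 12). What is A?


Step 1: Multiply both sides by (z - 5) and set z = 5
Step 2: A = 5 / (5 - 12)
Step 3: A = 5 / (-7)
Step 4: A = -5/7

-5/7


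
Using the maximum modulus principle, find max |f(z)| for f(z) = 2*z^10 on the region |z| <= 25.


Step 1: On |z| = 25, |f(z)| = 2 * |z|^10 = 2 * 25^10
Step 2: By maximum modulus principle, maximum is on boundary.
Step 3: Maximum = 2 * 95367431640625 = 190734863281250

190734863281250


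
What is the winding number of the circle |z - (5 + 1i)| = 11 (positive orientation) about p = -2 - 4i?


Step 1: Center c = (5, 1), radius = 11
Step 2: |p - c|^2 = (-7)^2 + (-5)^2 = 74
Step 3: r^2 = 121
Step 4: |p-c| < r so winding number = 1

1


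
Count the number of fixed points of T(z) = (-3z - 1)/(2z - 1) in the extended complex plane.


Step 1: Fixed points satisfy T(z) = z
Step 2: 2z^2 + 2z + 1 = 0
Step 3: Discriminant = 2^2 - 4*2*1 = -4
Step 4: Number of fixed points = 2

2


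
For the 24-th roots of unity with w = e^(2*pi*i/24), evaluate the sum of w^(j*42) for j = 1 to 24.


Step 1: The sum sum_{j=1}^{n} w^(k*j) equals n if n | k, else 0.
Step 2: Here n = 24, k = 42
Step 3: Does n divide k? 24 | 42 -> False
Step 4: Sum = 0

0


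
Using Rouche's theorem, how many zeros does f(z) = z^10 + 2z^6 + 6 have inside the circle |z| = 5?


Step 1: On |z| = 5 the three terms have sizes |z^10| = 5^10 = 9765625, |2z^6| = 2*5^6 = 31250, |6| = 6
Step 2: The dominant term is g(z) = z^10; let h(z) = 2z^6 + 6 so f = g + h
Step 3: On |z| = 5: |g| = 9765625 and |h| <= 31250 + 6 = 31256
Step 4: Since 9765625 > 31256, |h| < |g| on |z| = 5, so by Rouche f has the same number of zeros as g inside |z| < 5
Step 5: g(z) = z^10 has 10 zeros (all at the origin) inside |z| < 5. Answer = 10

10


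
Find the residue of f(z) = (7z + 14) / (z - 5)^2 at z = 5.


Step 1: Pole of order 2 at z = 5
Step 2: Res = lim d/dz [(z - 5)^2 * f(z)] as z -> 5
Step 3: (z - 5)^2 * f(z) = 7z + 14
Step 4: d/dz[7z + 14] = 7

7


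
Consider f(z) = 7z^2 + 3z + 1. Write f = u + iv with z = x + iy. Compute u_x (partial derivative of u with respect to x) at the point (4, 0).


Step 1: f(z) = 7(x+iy)^2 + 3(x+iy) + 1
Step 2: u = 7(x^2 - y^2) + 3x + 1
Step 3: u_x = 14x + 3
Step 4: At (4, 0): u_x = 56 + 3 = 59

59


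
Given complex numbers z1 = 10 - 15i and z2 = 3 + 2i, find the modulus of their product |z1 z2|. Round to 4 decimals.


Step 1: |z1| = sqrt(10^2 + (-15)^2) = sqrt(325)
Step 2: |z2| = sqrt(3^2 + 2^2) = sqrt(13)
Step 3: |z1*z2| = |z1|*|z2| = sqrt(325) * sqrt(13) = sqrt(325 * 13) = sqrt(4225)
Step 4: = 65.0

65.0


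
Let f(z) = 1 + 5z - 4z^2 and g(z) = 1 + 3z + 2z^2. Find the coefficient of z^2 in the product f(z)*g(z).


Step 1: z^2 term in f*g comes from: (1)*(2z^2) + (5z)*(3z) + (-4z^2)*(1)
Step 2: = 2 + 15 - 4
Step 3: = 13

13


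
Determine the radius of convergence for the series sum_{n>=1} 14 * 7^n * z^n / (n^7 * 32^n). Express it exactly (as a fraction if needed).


Step 1: General term a_n = 14 * 7^n / (n^7 * 32^n)
Step 2: By the root test, |a_n|^(1/n) = 14^(1/n) * 7 / (n^(7/n) * 32) -> 7/32 as n -> infinity (since 14^(1/n) -> 1 and n^(7/n) -> 1)
Step 3: R = 1/lim|a_n|^(1/n) = 32/7

32/7


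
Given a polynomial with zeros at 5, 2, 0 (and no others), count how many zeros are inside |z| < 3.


Step 1: Check each root:
  z = 5: |5| = 5 >= 3
  z = 2: |2| = 2 < 3
  z = 0: |0| = 0 < 3
Step 2: Count = 2

2


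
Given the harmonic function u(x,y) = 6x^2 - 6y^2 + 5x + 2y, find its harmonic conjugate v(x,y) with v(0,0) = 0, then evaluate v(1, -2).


Step 1: v_x = -u_y = 12y - 2
Step 2: v_y = u_x = 12x + 5
Step 3: v = 12xy - 2x + 5y + C
Step 4: v(0,0) = 0 => C = 0
Step 5: v(1, -2) = -36

-36


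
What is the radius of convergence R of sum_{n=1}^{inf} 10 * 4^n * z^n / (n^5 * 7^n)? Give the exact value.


Step 1: General term a_n = 10 * 4^n / (n^5 * 7^n)
Step 2: By the root test, |a_n|^(1/n) = 10^(1/n) * 4 / (n^(5/n) * 7) -> 4/7 as n -> infinity (since 10^(1/n) -> 1 and n^(5/n) -> 1)
Step 3: R = 1/lim|a_n|^(1/n) = 7/4

7/4


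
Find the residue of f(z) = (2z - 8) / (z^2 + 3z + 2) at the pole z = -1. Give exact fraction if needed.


Step 1: Q(z) = z^2 + 3z + 2 = (z + 1)(z + 2)
Step 2: Q'(z) = 2z + 3
Step 3: Q'(-1) = 1, P(-1) = -10
Step 4: Res = P(-1)/Q'(-1) = -10/1 = -10

-10


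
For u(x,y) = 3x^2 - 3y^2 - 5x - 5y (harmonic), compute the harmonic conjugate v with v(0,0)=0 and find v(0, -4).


Step 1: v_x = -u_y = 6y + 5
Step 2: v_y = u_x = 6x - 5
Step 3: v = 6xy + 5x - 5y + C
Step 4: v(0,0) = 0 => C = 0
Step 5: v(0, -4) = 20

20


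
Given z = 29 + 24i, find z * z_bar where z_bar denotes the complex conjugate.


Step 1: conj(z) = 29 - 24i
Step 2: z * conj(z) = 29^2 + 24^2
Step 3: = 841 + 576 = 1417

1417


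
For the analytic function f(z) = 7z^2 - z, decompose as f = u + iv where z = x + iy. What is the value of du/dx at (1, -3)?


Step 1: f(z) = 7(x+iy)^2 - (x+iy) + 0
Step 2: u = 7(x^2 - y^2) - x + 0
Step 3: u_x = 14x - 1
Step 4: At (1, -3): u_x = 14 - 1 = 13

13


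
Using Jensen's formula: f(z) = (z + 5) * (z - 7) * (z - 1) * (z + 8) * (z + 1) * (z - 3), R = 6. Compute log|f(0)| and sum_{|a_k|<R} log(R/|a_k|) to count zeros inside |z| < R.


Jensen's formula: (1/2pi)*integral log|f(Re^it)|dt = log|f(0)| + sum_{|a_k|<R} log(R/|a_k|)
Step 1: f(0) = 5 * (-7) * (-1) * 8 * 1 * (-3) = -840
Step 2: log|f(0)| = log|-5| + log|7| + log|1| + log|-8| + log|-1| + log|3| = 6.7334
Step 3: Zeros inside |z| < 6: -5, 1, -1, 3
Step 4: Jensen sum = log(6/5) + log(6/1) + log(6/1) + log(6/3) = 4.459
Step 5: n(R) = number of terms in the Jensen sum = count of zeros inside |z| < 6 = 4

4


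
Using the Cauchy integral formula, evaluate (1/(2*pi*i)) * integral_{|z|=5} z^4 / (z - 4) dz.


Step 1: f(z) = z^4, a = 4 is inside |z| = 5
Step 2: By Cauchy integral formula: (1/(2pi*i)) * integral = f(a)
Step 3: f(4) = 4^4 = 256

256


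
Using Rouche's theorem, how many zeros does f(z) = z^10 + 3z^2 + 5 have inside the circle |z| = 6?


Step 1: On |z| = 6 the three terms have sizes |z^10| = 6^10 = 60466176, |3z^2| = 3*6^2 = 108, |5| = 5
Step 2: The dominant term is g(z) = z^10; let h(z) = 3z^2 + 5 so f = g + h
Step 3: On |z| = 6: |g| = 60466176 and |h| <= 108 + 5 = 113
Step 4: Since 60466176 > 113, |h| < |g| on |z| = 6, so by Rouche f has the same number of zeros as g inside |z| < 6
Step 5: g(z) = z^10 has 10 zeros (all at the origin) inside |z| < 6. Answer = 10

10


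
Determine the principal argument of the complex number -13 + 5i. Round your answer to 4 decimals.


Step 1: z = -13 + 5i
Step 2: arg(z) = atan2(5, -13)
Step 3: arg(z) = 2.7744

2.7744


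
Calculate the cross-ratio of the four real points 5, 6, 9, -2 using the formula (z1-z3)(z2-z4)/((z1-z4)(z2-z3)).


Step 1: (z1-z3)(z2-z4) = (-4) * 8 = -32
Step 2: (z1-z4)(z2-z3) = 7 * (-3) = -21
Step 3: Cross-ratio = 32/21 = 32/21

32/21


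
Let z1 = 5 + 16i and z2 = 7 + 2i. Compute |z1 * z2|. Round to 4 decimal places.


Step 1: |z1| = sqrt(5^2 + 16^2) = sqrt(281)
Step 2: |z2| = sqrt(7^2 + 2^2) = sqrt(53)
Step 3: |z1*z2| = |z1|*|z2| = sqrt(281) * sqrt(53) = sqrt(281 * 53) = sqrt(14893)
Step 4: = 122.0369

122.0369


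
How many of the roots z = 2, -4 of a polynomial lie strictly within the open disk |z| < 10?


Step 1: Check each root:
  z = 2: |2| = 2 < 10
  z = -4: |-4| = 4 < 10
Step 2: Count = 2

2


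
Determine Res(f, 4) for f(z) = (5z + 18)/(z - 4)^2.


Step 1: Pole of order 2 at z = 4
Step 2: Res = lim d/dz [(z - 4)^2 * f(z)] as z -> 4
Step 3: (z - 4)^2 * f(z) = 5z + 18
Step 4: d/dz[5z + 18] = 5

5


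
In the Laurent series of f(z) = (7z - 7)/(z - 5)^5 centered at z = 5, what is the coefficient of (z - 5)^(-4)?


Step 1: Write the numerator in powers of (z - 5): 7z - 7 = 7(z - 5) + (7*5 - 7) = 7(z - 5) + 28
Step 2: Divide by (z - 5)^5: f(z) = 28(z - 5)^(-5) + 7(z - 5)^(-4)
Step 3: This finite sum is the Laurent series of f about z = 5.
Step 4: Coefficient of (z - 5)^(-4) = coefficient of (z - 5) in the re-centred numerator = 7

7


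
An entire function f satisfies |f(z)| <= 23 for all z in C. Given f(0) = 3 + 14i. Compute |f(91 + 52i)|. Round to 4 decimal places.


Step 1: By Liouville's theorem, a bounded entire function is constant.
Step 2: f(z) = f(0) = 3 + 14i for all z.
Step 3: |f(w)| = |3 + 14i| = sqrt(9 + 196)
Step 4: = 14.3178

14.3178


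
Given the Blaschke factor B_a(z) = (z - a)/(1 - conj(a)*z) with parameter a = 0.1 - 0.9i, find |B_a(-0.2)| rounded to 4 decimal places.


Step 1: Numerator z0 - a = -0.2 - (0.1 - 0.9i) = -0.3 + 0.9i
Step 2: Denominator 1 - conj(a)*z0 = 1 - (0.1 + 0.9i)*(-0.2) = 1.02 + 0.18i
Step 3: |z0 - a|^2 = (-0.3)^2 + 0.9^2 = 0.9; |1 - conj(a)*z0|^2 = 1.02^2 + 0.18^2 = 1.0728
Step 4: |B_a(-0.2)| = sqrt(0.9 / 1.0728) = sqrt(0.838926)
Step 5: = 0.9159

0.9159


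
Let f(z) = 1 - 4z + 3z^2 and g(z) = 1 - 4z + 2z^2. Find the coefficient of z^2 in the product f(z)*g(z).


Step 1: z^2 term in f*g comes from: (1)*(2z^2) + (-4z)*(-4z) + (3z^2)*(1)
Step 2: = 2 + 16 + 3
Step 3: = 21

21


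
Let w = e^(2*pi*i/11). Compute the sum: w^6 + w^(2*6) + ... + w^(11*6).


Step 1: The sum sum_{j=1}^{n} w^(k*j) equals n if n | k, else 0.
Step 2: Here n = 11, k = 6
Step 3: Does n divide k? 11 | 6 -> False
Step 4: Sum = 0

0


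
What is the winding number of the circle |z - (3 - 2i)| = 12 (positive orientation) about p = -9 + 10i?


Step 1: Center c = (3, -2), radius = 12
Step 2: |p - c|^2 = (-12)^2 + 12^2 = 288
Step 3: r^2 = 144
Step 4: |p-c| > r so winding number = 0

0


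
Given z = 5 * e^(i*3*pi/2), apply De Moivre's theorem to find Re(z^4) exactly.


Step 1: By De Moivre's theorem, z^4 = 5^4 * e^(i*4*3*pi/2) = 625 * (cos(6*pi) + i*sin(6*pi))
Step 2: |z|^4 = 5^4 = 625
Step 3: Reduce the angle mod 2*pi: 6*pi - 6*pi = 0
Step 4: cos(0) = 1
Step 5: Re(z^4) = 625 * 1 = 625

625


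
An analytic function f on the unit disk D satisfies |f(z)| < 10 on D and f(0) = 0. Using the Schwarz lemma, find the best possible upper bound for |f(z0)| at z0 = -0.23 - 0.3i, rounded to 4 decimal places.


Step 1: g = f/10 maps D -> D with g(0) = 0, so by the Schwarz lemma |g(z)| <= |z|, i.e. |f(z)| <= 10|z|; this is sharp (f(z) = 10z).
Step 2: |z0|^2 = (-0.23)^2 + (-0.3)^2 = 0.1429
Step 3: |z0| = sqrt(0.1429) = 0.378021
Step 4: Best bound = 10 * |z0| = 10 * 0.378021 = 3.7802

3.7802


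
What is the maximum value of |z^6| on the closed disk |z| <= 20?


Step 1: On |z| = 20, |f(z)| = |z|^6 = 20^6
Step 2: By maximum modulus principle, maximum is on boundary.
Step 3: Maximum = 64000000 = 64000000

64000000


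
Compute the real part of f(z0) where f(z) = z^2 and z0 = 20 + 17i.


Step 1: z0 = 20 + 17i
Step 2: z0^2 = 20^2 - 17^2 + 680i
Step 3: real part = 400 - 289 = 111

111


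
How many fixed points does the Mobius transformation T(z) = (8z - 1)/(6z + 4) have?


Step 1: Fixed points satisfy T(z) = z
Step 2: 6z^2 - 4z + 1 = 0
Step 3: Discriminant = (-4)^2 - 4*6*1 = -8
Step 4: Number of fixed points = 2

2


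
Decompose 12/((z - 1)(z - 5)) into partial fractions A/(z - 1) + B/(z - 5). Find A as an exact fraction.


Step 1: Multiply both sides by (z - 1) and set z = 1
Step 2: A = 12 / (1 - 5)
Step 3: A = 12 / (-4)
Step 4: A = -3

-3


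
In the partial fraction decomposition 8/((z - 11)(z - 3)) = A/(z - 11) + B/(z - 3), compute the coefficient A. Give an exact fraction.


Step 1: Multiply both sides by (z - 11) and set z = 11
Step 2: A = 8 / (11 - 3)
Step 3: A = 8 / 8
Step 4: A = 1

1


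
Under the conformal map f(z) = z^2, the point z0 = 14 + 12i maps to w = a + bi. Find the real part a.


Step 1: z0 = 14 + 12i
Step 2: z0^2 = 14^2 - 12^2 + 336i
Step 3: real part = 196 - 144 = 52

52


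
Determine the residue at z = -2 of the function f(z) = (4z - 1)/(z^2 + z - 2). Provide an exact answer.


Step 1: Q(z) = z^2 + z - 2 = (z + 2)(z - 1)
Step 2: Q'(z) = 2z + 1
Step 3: Q'(-2) = -3, P(-2) = -9
Step 4: Res = P(-2)/Q'(-2) = -9/(-3) = 3

3


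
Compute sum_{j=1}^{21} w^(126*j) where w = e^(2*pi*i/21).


Step 1: The sum sum_{j=1}^{n} w^(k*j) equals n if n | k, else 0.
Step 2: Here n = 21, k = 126
Step 3: Does n divide k? 21 | 126 -> True
Step 4: Sum = 21

21


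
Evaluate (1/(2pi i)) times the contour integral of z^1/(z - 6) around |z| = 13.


Step 1: f(z) = z^1, a = 6 is inside |z| = 13
Step 2: By Cauchy integral formula: (1/(2pi*i)) * integral = f(a)
Step 3: f(6) = 6^1 = 6

6


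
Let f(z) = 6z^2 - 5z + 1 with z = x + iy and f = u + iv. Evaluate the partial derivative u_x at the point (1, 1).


Step 1: f(z) = 6(x+iy)^2 - 5(x+iy) + 1
Step 2: u = 6(x^2 - y^2) - 5x + 1
Step 3: u_x = 12x - 5
Step 4: At (1, 1): u_x = 12 - 5 = 7

7


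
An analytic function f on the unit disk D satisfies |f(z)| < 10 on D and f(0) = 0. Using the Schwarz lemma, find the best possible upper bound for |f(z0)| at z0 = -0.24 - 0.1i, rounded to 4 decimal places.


Step 1: g = f/10 maps D -> D with g(0) = 0, so by the Schwarz lemma |g(z)| <= |z|, i.e. |f(z)| <= 10|z|; this is sharp (f(z) = 10z).
Step 2: |z0|^2 = (-0.24)^2 + (-0.1)^2 = 0.0676
Step 3: |z0| = sqrt(0.0676) = 0.26
Step 4: Best bound = 10 * |z0| = 10 * 0.26 = 2.6

2.6


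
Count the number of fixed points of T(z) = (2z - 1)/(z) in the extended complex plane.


Step 1: Fixed points satisfy T(z) = z
Step 2: z^2 - 2z + 1 = 0
Step 3: Discriminant = (-2)^2 - 4*1*1 = 0
Step 4: Number of fixed points = 1

1


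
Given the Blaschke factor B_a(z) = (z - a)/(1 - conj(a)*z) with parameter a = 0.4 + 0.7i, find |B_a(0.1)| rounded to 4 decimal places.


Step 1: Numerator z0 - a = 0.1 - (0.4 + 0.7i) = -0.3 - 0.7i
Step 2: Denominator 1 - conj(a)*z0 = 1 - (0.4 - 0.7i)*0.1 = 0.96 + 0.07i
Step 3: |z0 - a|^2 = (-0.3)^2 + (-0.7)^2 = 0.58; |1 - conj(a)*z0|^2 = 0.96^2 + 0.07^2 = 0.9265
Step 4: |B_a(0.1)| = sqrt(0.58 / 0.9265) = sqrt(0.626012)
Step 5: = 0.7912

0.7912


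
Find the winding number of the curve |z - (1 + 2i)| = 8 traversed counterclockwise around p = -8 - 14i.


Step 1: Center c = (1, 2), radius = 8
Step 2: |p - c|^2 = (-9)^2 + (-16)^2 = 337
Step 3: r^2 = 64
Step 4: |p-c| > r so winding number = 0

0


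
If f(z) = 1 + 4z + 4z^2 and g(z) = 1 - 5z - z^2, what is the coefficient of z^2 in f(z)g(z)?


Step 1: z^2 term in f*g comes from: (1)*(-z^2) + (4z)*(-5z) + (4z^2)*(1)
Step 2: = -1 - 20 + 4
Step 3: = -17

-17


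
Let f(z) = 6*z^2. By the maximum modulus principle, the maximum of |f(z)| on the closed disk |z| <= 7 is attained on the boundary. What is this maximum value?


Step 1: On |z| = 7, |f(z)| = 6 * |z|^2 = 6 * 7^2
Step 2: By maximum modulus principle, maximum is on boundary.
Step 3: Maximum = 6 * 49 = 294

294


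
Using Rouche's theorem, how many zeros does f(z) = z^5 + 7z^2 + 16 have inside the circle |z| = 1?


Step 1: On |z| = 1 the three terms have sizes |z^5| = 1^5 = 1, |7z^2| = 7*1^2 = 7, |16| = 16
Step 2: The dominant term is g(z) = 16; let h(z) = z^5 + 7z^2 so f = g + h
Step 3: On |z| = 1: |g| = 16 and |h| <= 1 + 7 = 8
Step 4: Since 16 > 8, |h| < |g| on |z| = 1, so by Rouche f has the same number of zeros as g inside |z| < 1
Step 5: g(z) = 16 is a nonzero constant with no zeros inside |z| < 1. Answer = 0

0


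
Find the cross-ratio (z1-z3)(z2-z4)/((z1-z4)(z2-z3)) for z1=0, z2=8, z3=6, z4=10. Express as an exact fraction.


Step 1: (z1-z3)(z2-z4) = (-6) * (-2) = 12
Step 2: (z1-z4)(z2-z3) = (-10) * 2 = -20
Step 3: Cross-ratio = -12/20 = -3/5

-3/5


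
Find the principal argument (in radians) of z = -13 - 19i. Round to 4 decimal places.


Step 1: z = -13 - 19i
Step 2: arg(z) = atan2(-19, -13)
Step 3: arg(z) = -2.1708

-2.1708


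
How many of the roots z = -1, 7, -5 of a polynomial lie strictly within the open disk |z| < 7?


Step 1: Check each root:
  z = -1: |-1| = 1 < 7
  z = 7: |7| = 7 >= 7
  z = -5: |-5| = 5 < 7
Step 2: Count = 2

2


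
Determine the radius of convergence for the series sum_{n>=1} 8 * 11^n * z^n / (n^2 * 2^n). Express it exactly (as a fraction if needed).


Step 1: General term a_n = 8 * 11^n / (n^2 * 2^n)
Step 2: By the root test, |a_n|^(1/n) = 8^(1/n) * 11 / (n^(2/n) * 2) -> 11/2 as n -> infinity (since 8^(1/n) -> 1 and n^(2/n) -> 1)
Step 3: R = 1/lim|a_n|^(1/n) = 2/11

2/11


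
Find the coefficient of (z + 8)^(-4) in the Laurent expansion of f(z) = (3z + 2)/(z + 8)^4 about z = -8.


Step 1: Write the numerator in powers of (z + 8): 3z + 2 = 3(z + 8) + (3*(-8) + 2) = 3(z + 8) - 22
Step 2: Divide by (z + 8)^4: f(z) = -22(z + 8)^(-4) + 3(z + 8)^(-3)
Step 3: This finite sum is the Laurent series of f about z = -8.
Step 4: Coefficient of (z + 8)^(-4) = 3*(-8) + 2 = -22

-22
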